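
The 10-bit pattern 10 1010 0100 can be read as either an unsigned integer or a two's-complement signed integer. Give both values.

Unsigned: 1010100100 = 676.
Signed: MSB=1 → 676 − 1024 = -348.

unsigned = 676, signed = -348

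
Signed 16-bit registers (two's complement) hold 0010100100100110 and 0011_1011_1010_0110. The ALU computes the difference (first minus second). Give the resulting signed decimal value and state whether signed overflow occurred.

0010100100100110 = 10534 (signed)
0011_1011_1010_0110 → 0011101110100110 = 15270 (signed)
Subtract via negate-and-add: invert 0011101110100110 + 1 = 1100010001011010 (i.e. -15270).
  0010100100100110
+ 1100010001011010
= 1110110110000000
Result 1110110110000000: MSB = 1 → 60800 − 65536 = -4736.
Addends (after negating the subtrahend) have opposite signs, so signed overflow cannot occur.

-4736; no overflow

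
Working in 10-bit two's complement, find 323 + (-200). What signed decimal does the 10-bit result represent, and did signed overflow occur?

323 → 0101000011
-200 → 1100111000
  0101000011
+ 1100111000
= 0001111011  (discard carry-out 1)
Result 0001111011: MSB = 0 → value 123.
Addends have opposite signs, so signed overflow cannot occur.

123; no overflow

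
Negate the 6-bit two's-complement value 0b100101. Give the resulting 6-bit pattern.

Invert: 011010. Add 1: 011011.

011011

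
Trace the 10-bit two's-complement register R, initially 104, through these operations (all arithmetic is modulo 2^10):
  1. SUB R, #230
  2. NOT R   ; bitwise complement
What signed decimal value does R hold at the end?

125

Start: R = 104 = 0001101000.
R = 104 − 230 = -126 = 1110000010
R = NOT 1110000010 = 0001111101 = 125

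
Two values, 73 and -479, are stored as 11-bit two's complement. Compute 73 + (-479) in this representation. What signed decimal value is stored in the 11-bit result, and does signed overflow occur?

73 → 00001001001
-479 → 11000100001
  00001001001
+ 11000100001
= 11001101010
Result 11001101010: MSB = 1 → 1642 − 2048 = -406.
Addends have opposite signs, so signed overflow cannot occur.

-406; no overflow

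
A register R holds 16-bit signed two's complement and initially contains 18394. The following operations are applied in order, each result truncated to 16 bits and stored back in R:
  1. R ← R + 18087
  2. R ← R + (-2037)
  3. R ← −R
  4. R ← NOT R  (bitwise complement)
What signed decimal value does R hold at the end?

Start: R = 18394 = 0100011111011010.
R = 18394 + 18087 = 36481; wraps to -29055 = 1000111010000001
R = -29055 + (-2037) = -31092 = 1000011010001100
R = −(-31092) = 31092 = 0111100101110100
R = NOT 0111100101110100 = 1000011010001011 = -31093

-31093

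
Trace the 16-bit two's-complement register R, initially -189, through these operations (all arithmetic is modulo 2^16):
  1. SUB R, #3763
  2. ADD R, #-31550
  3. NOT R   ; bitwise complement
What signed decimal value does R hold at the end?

-30035

Start: R = -189 = 1111111101000011.
R = -189 − 3763 = -3952 = 1111000010010000
R = -3952 + (-31550) = -35502; wraps to 30034 = 0111010101010010
R = NOT 0111010101010010 = 1000101010101101 = -30035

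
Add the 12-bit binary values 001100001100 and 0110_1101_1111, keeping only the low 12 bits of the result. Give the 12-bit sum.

100111101011

  001100001100
+ 011011011111
= 100111101011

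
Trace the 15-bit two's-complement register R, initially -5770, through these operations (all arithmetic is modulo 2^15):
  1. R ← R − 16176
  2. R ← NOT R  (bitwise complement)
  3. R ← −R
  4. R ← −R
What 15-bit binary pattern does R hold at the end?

101010110111001

Start: R = -5770 = 110100101110110.
R = -5770 − 16176 = -21946; wraps to 10822 = 010101001000110
R = NOT 010101001000110 = 101010110111001 = -10823
R = −(-10823) = 10823 = 010101001000111
R = −(10823) = -10823 = 101010110111001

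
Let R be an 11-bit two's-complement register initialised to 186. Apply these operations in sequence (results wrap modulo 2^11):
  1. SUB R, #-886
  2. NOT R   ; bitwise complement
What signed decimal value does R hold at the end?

975

Start: R = 186 = 00010111010.
R = 186 − (-886) = 1072; wraps to -976 = 10000110000
R = NOT 10000110000 = 01111001111 = 975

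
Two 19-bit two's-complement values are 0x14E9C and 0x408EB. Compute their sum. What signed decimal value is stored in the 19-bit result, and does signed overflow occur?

-174201; no overflow

0x14E9C = 0010100111010011100 = 85660 (signed)
0x408EB = 1000000100011101011 = -259861 (signed)
  0010100111010011100
+ 1000000100011101011
= 1010101011110000111
Result 1010101011110000111: MSB = 1 → 350087 − 524288 = -174201.
Addends have opposite signs, so signed overflow cannot occur.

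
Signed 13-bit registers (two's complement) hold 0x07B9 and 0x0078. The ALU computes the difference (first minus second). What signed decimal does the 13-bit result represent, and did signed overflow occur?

1857; no overflow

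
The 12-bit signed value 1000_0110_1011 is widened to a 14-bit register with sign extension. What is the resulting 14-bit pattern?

11100001101011

MSB of 100001101011 is 1; replicate it into the new high bits.
11|100001101011 → 11100001101011 (still -1941).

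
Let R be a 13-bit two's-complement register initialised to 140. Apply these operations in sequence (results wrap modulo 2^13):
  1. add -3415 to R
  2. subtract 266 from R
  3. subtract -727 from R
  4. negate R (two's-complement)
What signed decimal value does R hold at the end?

2814

Start: R = 140 = 0000010001100.
R = 140 + (-3415) = -3275 = 1001100110101
R = -3275 − 266 = -3541 = 1001000101011
R = -3541 − (-727) = -2814 = 1010100000010
R = −(-2814) = 2814 = 0101011111110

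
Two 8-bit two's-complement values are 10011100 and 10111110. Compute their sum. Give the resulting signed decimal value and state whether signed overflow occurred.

90; overflow

10011100 = -100 (signed)
10111110 = -66 (signed)
  10011100
+ 10111110
= 01011010  (discard carry-out 1)
Result 01011010: MSB = 0 → value 90.
Both addends are negative but the stored result is non-negative: signed overflow. The true value -100 + (-66) = -166 lies outside [-128, 127].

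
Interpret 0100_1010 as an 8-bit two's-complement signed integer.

MSB is 0, so the value is non-negative: 01001010 = 74.

74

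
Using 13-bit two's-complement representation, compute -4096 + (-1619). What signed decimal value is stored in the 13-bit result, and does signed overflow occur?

-4096 → 1000000000000
-1619 → 1100110101101
  1000000000000
+ 1100110101101
= 0100110101101  (discard carry-out 1)
Result 0100110101101: MSB = 0 → value 2477.
Both addends are negative but the stored result is non-negative: signed overflow. The true value -4096 + (-1619) = -5715 lies outside [-4096, 4095].

2477; overflow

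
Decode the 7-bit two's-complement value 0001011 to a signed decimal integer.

MSB is 0, so the value is non-negative: 0001011 = 11.

11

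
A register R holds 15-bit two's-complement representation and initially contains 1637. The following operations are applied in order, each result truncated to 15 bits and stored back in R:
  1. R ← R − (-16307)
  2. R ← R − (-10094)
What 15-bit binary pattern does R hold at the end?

Start: R = 1637 = 000011001100101.
R = 1637 − (-16307) = 17944; wraps to -14824 = 100011000011000
R = -14824 − (-10094) = -4730 = 110110110000110

110110110000110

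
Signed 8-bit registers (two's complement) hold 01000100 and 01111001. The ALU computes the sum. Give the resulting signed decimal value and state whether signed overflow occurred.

-67; overflow

01000100 = 68 (signed)
01111001 = 121 (signed)
  01000100
+ 01111001
= 10111101
Result 10111101: MSB = 1 → 189 − 256 = -67.
Both addends are non-negative but the stored result is negative: signed overflow. The true value 68 + 121 = 189 lies outside [-128, 127].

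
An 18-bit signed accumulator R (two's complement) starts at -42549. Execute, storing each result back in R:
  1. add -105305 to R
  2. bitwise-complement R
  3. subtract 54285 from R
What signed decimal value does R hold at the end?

Start: R = -42549 = 110101100111001011.
R = -42549 + (-105305) = -147854; wraps to 114290 = 011011111001110010
R = NOT 011011111001110010 = 100100000110001101 = -114291
R = -114291 − 54285 = -168576; wraps to 93568 = 010110110110000000

93568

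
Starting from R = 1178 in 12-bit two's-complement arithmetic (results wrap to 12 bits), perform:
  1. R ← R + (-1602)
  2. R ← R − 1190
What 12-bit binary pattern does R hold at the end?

Start: R = 1178 = 010010011010.
R = 1178 + (-1602) = -424 = 111001011000
R = -424 − 1190 = -1614 = 100110110010

100110110010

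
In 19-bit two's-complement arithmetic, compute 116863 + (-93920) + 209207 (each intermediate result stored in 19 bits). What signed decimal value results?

116863 + (-93920) = 22943 (0000101100110011111)
22943 + 209207 = 232150 (0111000101011010110)

232150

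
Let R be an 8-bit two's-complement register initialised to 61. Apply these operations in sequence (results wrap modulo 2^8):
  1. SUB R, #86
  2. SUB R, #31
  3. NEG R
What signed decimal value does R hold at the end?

56

Start: R = 61 = 00111101.
R = 61 − 86 = -25 = 11100111
R = -25 − 31 = -56 = 11001000
R = −(-56) = 56 = 00111000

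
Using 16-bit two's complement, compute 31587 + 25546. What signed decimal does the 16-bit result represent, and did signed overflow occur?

-8403; overflow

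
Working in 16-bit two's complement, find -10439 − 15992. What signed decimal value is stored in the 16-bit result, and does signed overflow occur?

-26431; no overflow

-10439 → 1101011100111001
15992 → 0011111001111000
Subtract via negate-and-add: invert 0011111001111000 + 1 = 1100000110001000 (i.e. -15992).
  1101011100111001
+ 1100000110001000
= 1001100011000001  (discard carry-out 1)
Result 1001100011000001: MSB = 1 → 39105 − 65536 = -26431.
Both addends (after negating the subtrahend) are negative and so is the stored result: no signed overflow.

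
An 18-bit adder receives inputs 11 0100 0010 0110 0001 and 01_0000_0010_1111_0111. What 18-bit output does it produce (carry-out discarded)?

000100010101011000

  110100001001100001
+ 010000001011110111
= 000100010101011000  (discard carry-out 1)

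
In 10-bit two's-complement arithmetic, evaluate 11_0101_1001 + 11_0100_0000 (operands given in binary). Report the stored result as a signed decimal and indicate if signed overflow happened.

-359; no overflow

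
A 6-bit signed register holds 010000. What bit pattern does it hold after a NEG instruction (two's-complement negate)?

110000

Invert: 101111. Add 1: 110000.
Check: 010000 = 16, 110000 = -16.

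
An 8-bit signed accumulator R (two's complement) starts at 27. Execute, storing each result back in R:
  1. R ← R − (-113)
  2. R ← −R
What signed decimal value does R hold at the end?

Start: R = 27 = 00011011.
R = 27 − (-113) = 140; wraps to -116 = 10001100
R = −(-116) = 116 = 01110100

116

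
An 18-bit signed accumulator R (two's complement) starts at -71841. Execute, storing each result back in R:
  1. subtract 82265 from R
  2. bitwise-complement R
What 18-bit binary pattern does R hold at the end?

100101100111111001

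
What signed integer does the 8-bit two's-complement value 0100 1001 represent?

MSB is 0, so the value is non-negative: 01001001 = 73.

73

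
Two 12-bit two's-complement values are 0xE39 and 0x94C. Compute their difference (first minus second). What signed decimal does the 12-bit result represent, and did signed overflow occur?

1261; no overflow

0xE39 = 111000111001 = -455 (signed)
0x94C = 100101001100 = -1716 (signed)
Subtract via negate-and-add: invert 100101001100 + 1 = 011010110100 (i.e. 1716).
  111000111001
+ 011010110100
= 010011101101  (discard carry-out 1)
Result 010011101101: MSB = 0 → value 1261.
Addends (after negating the subtrahend) have opposite signs, so signed overflow cannot occur.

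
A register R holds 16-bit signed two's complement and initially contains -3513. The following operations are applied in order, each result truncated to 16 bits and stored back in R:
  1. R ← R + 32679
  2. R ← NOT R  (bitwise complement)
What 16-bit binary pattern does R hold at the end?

1000111000010001

Start: R = -3513 = 1111001001000111.
R = -3513 + 32679 = 29166 = 0111000111101110
R = NOT 0111000111101110 = 1000111000010001 = -29167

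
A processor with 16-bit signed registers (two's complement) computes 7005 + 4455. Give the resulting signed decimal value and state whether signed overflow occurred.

11460; no overflow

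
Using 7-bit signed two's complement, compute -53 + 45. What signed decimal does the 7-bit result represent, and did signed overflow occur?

-8; no overflow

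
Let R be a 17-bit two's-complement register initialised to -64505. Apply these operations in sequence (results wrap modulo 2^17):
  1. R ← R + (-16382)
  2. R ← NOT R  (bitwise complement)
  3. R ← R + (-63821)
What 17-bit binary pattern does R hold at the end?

00100001010101001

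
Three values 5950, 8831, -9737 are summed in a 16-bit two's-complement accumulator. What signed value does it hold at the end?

5950 + 8831 = 14781 (0011100110111101)
14781 + (-9737) = 5044 (0001001110110100)

5044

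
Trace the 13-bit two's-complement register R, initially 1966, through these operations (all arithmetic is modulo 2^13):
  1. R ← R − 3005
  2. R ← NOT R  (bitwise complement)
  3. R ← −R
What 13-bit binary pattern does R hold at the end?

1101111110010

Start: R = 1966 = 0011110101110.
R = 1966 − 3005 = -1039 = 1101111110001
R = NOT 1101111110001 = 0010000001110 = 1038
R = −(1038) = -1038 = 1101111110010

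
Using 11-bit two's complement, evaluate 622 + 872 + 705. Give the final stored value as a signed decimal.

151

622 + 872 = 1494 → wraps to -554 (10111010110)
-554 + 705 = 151 (00010010111)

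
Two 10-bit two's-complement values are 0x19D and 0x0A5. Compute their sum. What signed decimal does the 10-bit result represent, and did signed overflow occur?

0x19D = 0110011101 = 413 (signed)
0x0A5 = 0010100101 = 165 (signed)
  0110011101
+ 0010100101
= 1001000010
Result 1001000010: MSB = 1 → 578 − 1024 = -446.
Both addends are non-negative but the stored result is negative: signed overflow. The true value 413 + 165 = 578 lies outside [-512, 511].

-446; overflow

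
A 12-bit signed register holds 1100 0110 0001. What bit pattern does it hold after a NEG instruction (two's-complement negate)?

Invert: 001110011110. Add 1: 001110011111.
Check: 110001100001 = -927, 001110011111 = 927.

001110011111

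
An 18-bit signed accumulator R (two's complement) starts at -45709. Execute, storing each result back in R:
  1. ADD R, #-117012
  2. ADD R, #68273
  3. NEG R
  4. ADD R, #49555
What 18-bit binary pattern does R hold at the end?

Start: R = -45709 = 110100110101110011.
R = -45709 + (-117012) = -162721; wraps to 99423 = 011000010001011111
R = 99423 + 68273 = 167696; wraps to -94448 = 101000111100010000
R = −(-94448) = 94448 = 010111000011110000
R = 94448 + 49555 = 144003; wraps to -118141 = 100011001010000011

100011001010000011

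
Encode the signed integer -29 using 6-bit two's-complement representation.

100011

|-29| = 29 = 011101 in 6 bits.
Invert the bits: 100010. Add 1: 100011.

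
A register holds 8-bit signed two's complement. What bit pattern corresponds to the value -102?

|-102| = 102 = 01100110 in 8 bits.
Invert the bits: 10011001. Add 1: 10011010.

10011010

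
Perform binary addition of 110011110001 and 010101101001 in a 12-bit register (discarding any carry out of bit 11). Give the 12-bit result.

001001011010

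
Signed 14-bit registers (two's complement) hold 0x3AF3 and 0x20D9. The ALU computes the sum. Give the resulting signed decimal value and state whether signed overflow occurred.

7116; overflow

0x3AF3 = 11101011110011 = -1293 (signed)
0x20D9 = 10000011011001 = -7975 (signed)
  11101011110011
+ 10000011011001
= 01101111001100  (discard carry-out 1)
Result 01101111001100: MSB = 0 → value 7116.
Both addends are negative but the stored result is non-negative: signed overflow. The true value -1293 + (-7975) = -9268 lies outside [-8192, 8191].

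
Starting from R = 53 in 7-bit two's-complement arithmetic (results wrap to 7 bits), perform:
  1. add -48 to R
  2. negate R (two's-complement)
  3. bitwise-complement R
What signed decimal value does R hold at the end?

Start: R = 53 = 0110101.
R = 53 + (-48) = 5 = 0000101
R = −(5) = -5 = 1111011
R = NOT 1111011 = 0000100 = 4

4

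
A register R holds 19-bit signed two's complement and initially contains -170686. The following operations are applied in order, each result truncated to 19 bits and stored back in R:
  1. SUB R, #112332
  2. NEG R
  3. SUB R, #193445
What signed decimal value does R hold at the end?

Start: R = -170686 = 1010110010101000010.
R = -170686 − 112332 = -283018; wraps to 241270 = 0111010111001110110
R = −(241270) = -241270 = 1000101000110001010
R = -241270 − 193445 = -434715; wraps to 89573 = 0010101110111100101

89573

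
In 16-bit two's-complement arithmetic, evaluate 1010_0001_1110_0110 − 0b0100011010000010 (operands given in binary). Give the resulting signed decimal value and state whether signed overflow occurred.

1010_0001_1110_0110 → 1010000111100110 = -24090 (signed)
0b0100011010000010 → 0100011010000010 = 18050 (signed)
Subtract via negate-and-add: invert 0100011010000010 + 1 = 1011100101111110 (i.e. -18050).
  1010000111100110
+ 1011100101111110
= 0101101101100100  (discard carry-out 1)
Result 0101101101100100: MSB = 0 → value 23396.
Both addends (after negating the subtrahend) are negative but the stored result is non-negative: signed overflow. The true value -24090 − 18050 = -42140 lies outside [-32768, 32767].

23396; overflow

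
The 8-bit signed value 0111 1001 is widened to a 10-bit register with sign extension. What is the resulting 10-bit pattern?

0001111001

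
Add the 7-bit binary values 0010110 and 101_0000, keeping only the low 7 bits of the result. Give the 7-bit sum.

1100110

  0010110
+ 1010000
= 1100110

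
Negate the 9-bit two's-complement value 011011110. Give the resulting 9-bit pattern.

100100010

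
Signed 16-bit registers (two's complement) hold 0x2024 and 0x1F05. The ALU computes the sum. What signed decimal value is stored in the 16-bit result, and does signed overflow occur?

16169; no overflow

0x2024 = 0010000000100100 = 8228 (signed)
0x1F05 = 0001111100000101 = 7941 (signed)
  0010000000100100
+ 0001111100000101
= 0011111100101001
Result 0011111100101001: MSB = 0 → value 16169.
Both addends are non-negative and so is the stored result: no signed overflow.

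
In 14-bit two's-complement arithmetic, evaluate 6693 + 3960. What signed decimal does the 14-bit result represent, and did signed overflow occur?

-5731; overflow

6693 → 01101000100101
3960 → 00111101111000
  01101000100101
+ 00111101111000
= 10100110011101
Result 10100110011101: MSB = 1 → 10653 − 16384 = -5731.
Both addends are non-negative but the stored result is negative: signed overflow. The true value 6693 + 3960 = 10653 lies outside [-8192, 8191].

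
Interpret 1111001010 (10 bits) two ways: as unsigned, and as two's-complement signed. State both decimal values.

unsigned = 970, signed = -54

Unsigned: 1111001010 = 970.
Signed: MSB=1 → 970 − 1024 = -54.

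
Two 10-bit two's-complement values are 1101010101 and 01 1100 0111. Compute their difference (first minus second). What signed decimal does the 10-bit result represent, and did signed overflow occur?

1101010101 = -171 (signed)
01 1100 0111 → 0111000111 = 455 (signed)
Subtract via negate-and-add: invert 0111000111 + 1 = 1000111001 (i.e. -455).
  1101010101
+ 1000111001
= 0110001110  (discard carry-out 1)
Result 0110001110: MSB = 0 → value 398.
Both addends (after negating the subtrahend) are negative but the stored result is non-negative: signed overflow. The true value -171 − 455 = -626 lies outside [-512, 511].

398; overflow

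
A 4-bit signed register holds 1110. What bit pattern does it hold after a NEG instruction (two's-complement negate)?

0010

Invert: 0001. Add 1: 0010.
Check: 1110 = -2, 0010 = 2.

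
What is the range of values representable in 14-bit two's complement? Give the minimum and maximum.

min = -8192, max = 8191

Minimum: −2^13 = -8192.
Maximum: 2^13 − 1 = 8191.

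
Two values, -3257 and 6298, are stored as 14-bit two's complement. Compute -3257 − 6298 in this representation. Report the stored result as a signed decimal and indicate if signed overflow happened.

6829; overflow

-3257 → 11001101000111
6298 → 01100010011010
Subtract via negate-and-add: invert 01100010011010 + 1 = 10011101100110 (i.e. -6298).
  11001101000111
+ 10011101100110
= 01101010101101  (discard carry-out 1)
Result 01101010101101: MSB = 0 → value 6829.
Both addends (after negating the subtrahend) are negative but the stored result is non-negative: signed overflow. The true value -3257 − 6298 = -9555 lies outside [-8192, 8191].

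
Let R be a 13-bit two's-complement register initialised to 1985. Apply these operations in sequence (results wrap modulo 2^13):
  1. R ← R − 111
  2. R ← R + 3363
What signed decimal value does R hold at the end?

-2955

Start: R = 1985 = 0011111000001.
R = 1985 − 111 = 1874 = 0011101010010
R = 1874 + 3363 = 5237; wraps to -2955 = 1010001110101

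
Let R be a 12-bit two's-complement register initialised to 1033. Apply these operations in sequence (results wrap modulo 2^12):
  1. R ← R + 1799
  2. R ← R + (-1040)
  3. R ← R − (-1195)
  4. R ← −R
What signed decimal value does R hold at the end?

Start: R = 1033 = 010000001001.
R = 1033 + 1799 = 2832; wraps to -1264 = 101100010000
R = -1264 + (-1040) = -2304; wraps to 1792 = 011100000000
R = 1792 − (-1195) = 2987; wraps to -1109 = 101110101011
R = −(-1109) = 1109 = 010001010101

1109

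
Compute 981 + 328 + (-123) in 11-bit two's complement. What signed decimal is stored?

981 + 328 = 1309 → wraps to -739 (10100011101)
-739 + (-123) = -862 (10010100010)

-862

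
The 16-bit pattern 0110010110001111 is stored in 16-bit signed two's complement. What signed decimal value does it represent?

25999

MSB is 0, so the value is non-negative: 0110010110001111 = 25999.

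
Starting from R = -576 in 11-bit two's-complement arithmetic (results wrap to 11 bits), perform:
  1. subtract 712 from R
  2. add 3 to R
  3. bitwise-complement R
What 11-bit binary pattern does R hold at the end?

10100000100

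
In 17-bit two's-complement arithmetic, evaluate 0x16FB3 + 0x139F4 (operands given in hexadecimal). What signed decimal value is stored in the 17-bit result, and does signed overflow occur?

0x16FB3 = 10110111110110011 = -36941 (signed)
0x139F4 = 10011100111110100 = -50700 (signed)
  10110111110110011
+ 10011100111110100
= 01010100110100111  (discard carry-out 1)
Result 01010100110100111: MSB = 0 → value 43431.
Both addends are negative but the stored result is non-negative: signed overflow. The true value -36941 + (-50700) = -87641 lies outside [-65536, 65535].

43431; overflow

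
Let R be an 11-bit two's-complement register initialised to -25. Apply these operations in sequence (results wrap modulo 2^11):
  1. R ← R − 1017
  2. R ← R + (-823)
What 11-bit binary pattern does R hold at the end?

00010110111

Start: R = -25 = 11111100111.
R = -25 − 1017 = -1042; wraps to 1006 = 01111101110
R = 1006 + (-823) = 183 = 00010110111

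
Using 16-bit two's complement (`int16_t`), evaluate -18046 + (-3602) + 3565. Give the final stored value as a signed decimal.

-18083

-18046 + (-3602) = -21648 (1010101101110000)
-21648 + 3565 = -18083 (1011100101011101)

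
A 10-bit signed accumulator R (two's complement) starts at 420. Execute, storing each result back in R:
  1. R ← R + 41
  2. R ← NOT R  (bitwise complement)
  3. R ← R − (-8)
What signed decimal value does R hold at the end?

-454

Start: R = 420 = 0110100100.
R = 420 + 41 = 461 = 0111001101
R = NOT 0111001101 = 1000110010 = -462
R = -462 − (-8) = -454 = 1000111010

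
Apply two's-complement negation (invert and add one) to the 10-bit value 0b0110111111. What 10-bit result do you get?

Invert: 1001000000. Add 1: 1001000001.
Check: 0110111111 = 447, 1001000001 = -447.

1001000001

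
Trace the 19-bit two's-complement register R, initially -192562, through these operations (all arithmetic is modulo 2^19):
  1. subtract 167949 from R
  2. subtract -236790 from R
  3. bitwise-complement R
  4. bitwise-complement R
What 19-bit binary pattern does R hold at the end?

Start: R = -192562 = 1010000111111001110.
R = -192562 − 167949 = -360511; wraps to 163777 = 0100111111111000001
R = 163777 − (-236790) = 400567; wraps to -123721 = 1100001110010110111
R = NOT 1100001110010110111 = 0011110001101001000 = 123720
R = NOT 0011110001101001000 = 1100001110010110111 = -123721

1100001110010110111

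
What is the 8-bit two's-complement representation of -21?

|-21| = 21 = 00010101 in 8 bits.
Invert the bits: 11101010. Add 1: 11101011.

11101011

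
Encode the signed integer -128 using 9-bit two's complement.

110000000

|-128| = 128 = 010000000 in 9 bits.
Invert the bits: 101111111. Add 1: 110000000.
Check: 110000000 reads as 384 − 512 = -128.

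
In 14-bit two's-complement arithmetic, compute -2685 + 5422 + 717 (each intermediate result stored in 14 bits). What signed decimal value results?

3454

-2685 + 5422 = 2737 (00101010110001)
2737 + 717 = 3454 (00110101111110)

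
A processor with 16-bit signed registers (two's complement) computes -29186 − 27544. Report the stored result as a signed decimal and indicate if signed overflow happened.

8806; overflow

-29186 → 1000110111111110
27544 → 0110101110011000
Subtract via negate-and-add: invert 0110101110011000 + 1 = 1001010001101000 (i.e. -27544).
  1000110111111110
+ 1001010001101000
= 0010001001100110  (discard carry-out 1)
Result 0010001001100110: MSB = 0 → value 8806.
Both addends (after negating the subtrahend) are negative but the stored result is non-negative: signed overflow. The true value -29186 − 27544 = -56730 lies outside [-32768, 32767].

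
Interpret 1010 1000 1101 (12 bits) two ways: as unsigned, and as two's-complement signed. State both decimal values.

unsigned = 2701, signed = -1395

Unsigned: 101010001101 = 2701.
Signed: MSB=1 → 2701 − 4096 = -1395.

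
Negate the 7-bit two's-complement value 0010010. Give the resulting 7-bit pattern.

1101110

Invert: 1101101. Add 1: 1101110.
Check: 0010010 = 18, 1101110 = -18.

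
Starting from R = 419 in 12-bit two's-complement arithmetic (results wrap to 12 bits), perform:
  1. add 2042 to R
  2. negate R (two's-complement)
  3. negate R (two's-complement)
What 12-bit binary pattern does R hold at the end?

Start: R = 419 = 000110100011.
R = 419 + 2042 = 2461; wraps to -1635 = 100110011101
R = −(-1635) = 1635 = 011001100011
R = −(1635) = -1635 = 100110011101

100110011101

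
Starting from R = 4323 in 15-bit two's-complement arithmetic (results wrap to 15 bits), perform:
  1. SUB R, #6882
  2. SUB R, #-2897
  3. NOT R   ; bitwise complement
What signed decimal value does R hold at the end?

-339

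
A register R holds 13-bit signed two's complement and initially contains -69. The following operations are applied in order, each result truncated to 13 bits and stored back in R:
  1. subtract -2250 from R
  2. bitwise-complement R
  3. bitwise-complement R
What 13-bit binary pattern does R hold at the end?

Start: R = -69 = 1111110111011.
R = -69 − (-2250) = 2181 = 0100010000101
R = NOT 0100010000101 = 1011101111010 = -2182
R = NOT 1011101111010 = 0100010000101 = 2181

0100010000101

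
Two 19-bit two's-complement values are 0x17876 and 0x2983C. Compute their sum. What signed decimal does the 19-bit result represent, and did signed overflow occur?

-257870; overflow

0x17876 = 0010111100001110110 = 96374 (signed)
0x2983C = 0101001100000111100 = 170044 (signed)
  0010111100001110110
+ 0101001100000111100
= 1000001000010110010
Result 1000001000010110010: MSB = 1 → 266418 − 524288 = -257870.
Both addends are non-negative but the stored result is negative: signed overflow. The true value 96374 + 170044 = 266418 lies outside [-262144, 262143].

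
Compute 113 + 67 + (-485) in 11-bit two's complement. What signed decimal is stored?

-305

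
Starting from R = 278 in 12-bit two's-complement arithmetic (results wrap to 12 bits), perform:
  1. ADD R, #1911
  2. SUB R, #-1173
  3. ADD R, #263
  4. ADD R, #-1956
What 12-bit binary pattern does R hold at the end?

011010000101

Start: R = 278 = 000100010110.
R = 278 + 1911 = 2189; wraps to -1907 = 100010001101
R = -1907 − (-1173) = -734 = 110100100010
R = -734 + 263 = -471 = 111000101001
R = -471 + (-1956) = -2427; wraps to 1669 = 011010000101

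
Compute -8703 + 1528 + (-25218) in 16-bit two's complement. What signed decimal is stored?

-8703 + 1528 = -7175 (1110001111111001)
-7175 + (-25218) = -32393 (1000000101110111)

-32393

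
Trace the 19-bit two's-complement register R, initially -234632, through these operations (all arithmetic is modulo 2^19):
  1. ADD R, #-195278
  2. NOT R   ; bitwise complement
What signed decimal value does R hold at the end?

-94379

Start: R = -234632 = 1000110101101111000.
R = -234632 + (-195278) = -429910; wraps to 94378 = 0010111000010101010
R = NOT 0010111000010101010 = 1101000111101010101 = -94379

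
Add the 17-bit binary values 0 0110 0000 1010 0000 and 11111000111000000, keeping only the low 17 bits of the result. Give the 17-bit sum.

00101001001100000

  00110000010100000
+ 11111000111000000
= 00101001001100000  (discard carry-out 1)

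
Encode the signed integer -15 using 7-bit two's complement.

1110001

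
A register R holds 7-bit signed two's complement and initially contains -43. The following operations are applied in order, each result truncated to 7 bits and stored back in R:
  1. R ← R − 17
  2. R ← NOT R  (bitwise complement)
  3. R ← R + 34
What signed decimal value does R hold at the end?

-35

Start: R = -43 = 1010101.
R = -43 − 17 = -60 = 1000100
R = NOT 1000100 = 0111011 = 59
R = 59 + 34 = 93; wraps to -35 = 1011101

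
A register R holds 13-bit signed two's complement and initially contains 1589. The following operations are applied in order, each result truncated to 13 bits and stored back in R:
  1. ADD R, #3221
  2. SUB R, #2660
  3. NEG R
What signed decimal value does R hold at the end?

-2150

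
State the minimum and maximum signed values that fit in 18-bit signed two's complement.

Minimum: −2^17 = -131072.
Maximum: 2^17 − 1 = 131071.

min = -131072, max = 131071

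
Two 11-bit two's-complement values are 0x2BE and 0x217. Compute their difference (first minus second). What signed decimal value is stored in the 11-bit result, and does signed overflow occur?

167; no overflow

0x2BE = 01010111110 = 702 (signed)
0x217 = 01000010111 = 535 (signed)
Subtract via negate-and-add: invert 01000010111 + 1 = 10111101001 (i.e. -535).
  01010111110
+ 10111101001
= 00010100111  (discard carry-out 1)
Result 00010100111: MSB = 0 → value 167.
Addends (after negating the subtrahend) have opposite signs, so signed overflow cannot occur.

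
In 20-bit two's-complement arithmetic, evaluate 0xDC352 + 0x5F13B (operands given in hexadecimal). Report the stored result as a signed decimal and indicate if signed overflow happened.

242829; no overflow

0xDC352 = 11011100001101010010 = -146606 (signed)
0x5F13B = 01011111000100111011 = 389435 (signed)
  11011100001101010010
+ 01011111000100111011
= 00111011010010001101  (discard carry-out 1)
Result 00111011010010001101: MSB = 0 → value 242829.
Addends have opposite signs, so signed overflow cannot occur.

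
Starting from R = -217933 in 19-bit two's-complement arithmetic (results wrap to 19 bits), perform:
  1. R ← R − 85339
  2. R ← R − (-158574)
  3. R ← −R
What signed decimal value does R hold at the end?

Start: R = -217933 = 1001010110010110011.
R = -217933 − 85339 = -303272; wraps to 221016 = 0110101111101011000
R = 221016 − (-158574) = 379590; wraps to -144698 = 1011100101011000110
R = −(-144698) = 144698 = 0100011010100111010

144698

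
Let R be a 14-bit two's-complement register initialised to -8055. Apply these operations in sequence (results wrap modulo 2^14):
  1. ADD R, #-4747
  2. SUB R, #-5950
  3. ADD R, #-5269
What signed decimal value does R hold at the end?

Start: R = -8055 = 10000010001001.
R = -8055 + (-4747) = -12802; wraps to 3582 = 00110111111110
R = 3582 − (-5950) = 9532; wraps to -6852 = 10010100111100
R = -6852 + (-5269) = -12121; wraps to 4263 = 01000010100111

4263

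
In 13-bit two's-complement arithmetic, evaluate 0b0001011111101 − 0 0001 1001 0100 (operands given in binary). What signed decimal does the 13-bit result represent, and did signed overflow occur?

0b0001011111101 → 0001011111101 = 765 (signed)
0 0001 1001 0100 → 0000110010100 = 404 (signed)
Subtract via negate-and-add: invert 0000110010100 + 1 = 1111001101100 (i.e. -404).
  0001011111101
+ 1111001101100
= 0000101101001  (discard carry-out 1)
Result 0000101101001: MSB = 0 → value 361.
Addends (after negating the subtrahend) have opposite signs, so signed overflow cannot occur.

361; no overflow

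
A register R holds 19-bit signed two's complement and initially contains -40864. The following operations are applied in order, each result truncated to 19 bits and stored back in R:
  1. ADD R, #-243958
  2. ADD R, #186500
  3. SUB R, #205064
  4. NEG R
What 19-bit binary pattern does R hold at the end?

Start: R = -40864 = 1110110000001100000.
R = -40864 + (-243958) = -284822; wraps to 239466 = 0111010011101101010
R = 239466 + 186500 = 425966; wraps to -98322 = 1100111111111101110
R = -98322 − 205064 = -303386; wraps to 220902 = 0110101111011100110
R = −(220902) = -220902 = 1001010000100011010

1001010000100011010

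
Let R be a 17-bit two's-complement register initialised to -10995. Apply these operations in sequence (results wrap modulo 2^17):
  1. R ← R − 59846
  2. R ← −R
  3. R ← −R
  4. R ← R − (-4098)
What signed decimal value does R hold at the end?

Start: R = -10995 = 11101010100001101.
R = -10995 − 59846 = -70841; wraps to 60231 = 01110101101000111
R = −(60231) = -60231 = 10001010010111001
R = −(-60231) = 60231 = 01110101101000111
R = 60231 − (-4098) = 64329 = 01111101101001001

64329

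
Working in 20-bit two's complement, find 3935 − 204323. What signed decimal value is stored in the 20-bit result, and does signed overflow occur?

-200388; no overflow

3935 → 00000000111101011111
204323 → 00110001111000100011
Subtract via negate-and-add: invert 00110001111000100011 + 1 = 11001110000111011101 (i.e. -204323).
  00000000111101011111
+ 11001110000111011101
= 11001111000100111100
Result 11001111000100111100: MSB = 1 → 848188 − 1048576 = -200388.
Addends (after negating the subtrahend) have opposite signs, so signed overflow cannot occur.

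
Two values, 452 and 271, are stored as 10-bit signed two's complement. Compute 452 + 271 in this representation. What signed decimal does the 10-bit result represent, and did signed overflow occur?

-301; overflow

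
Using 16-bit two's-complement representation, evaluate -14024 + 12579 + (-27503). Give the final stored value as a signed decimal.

-28948

-14024 + 12579 = -1445 (1111101001011011)
-1445 + (-27503) = -28948 (1000111011101100)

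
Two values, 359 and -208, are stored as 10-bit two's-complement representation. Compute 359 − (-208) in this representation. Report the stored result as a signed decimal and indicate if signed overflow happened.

-457; overflow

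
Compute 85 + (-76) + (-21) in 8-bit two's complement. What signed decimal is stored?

85 + (-76) = 9 (00001001)
9 + (-21) = -12 (11110100)

-12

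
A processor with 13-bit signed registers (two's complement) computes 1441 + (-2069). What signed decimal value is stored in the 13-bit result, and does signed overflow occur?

-628; no overflow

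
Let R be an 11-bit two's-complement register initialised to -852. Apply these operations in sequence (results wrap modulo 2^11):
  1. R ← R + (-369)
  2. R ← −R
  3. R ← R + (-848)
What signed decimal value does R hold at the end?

Start: R = -852 = 10010101100.
R = -852 + (-369) = -1221; wraps to 827 = 01100111011
R = −(827) = -827 = 10011000101
R = -827 + (-848) = -1675; wraps to 373 = 00101110101

373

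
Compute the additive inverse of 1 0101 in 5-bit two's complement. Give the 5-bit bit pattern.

01011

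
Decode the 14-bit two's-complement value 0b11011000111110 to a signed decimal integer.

-2498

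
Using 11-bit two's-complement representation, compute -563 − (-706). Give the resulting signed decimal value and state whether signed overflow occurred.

-563 → 10111001101
-706 → 10100111110
Subtract via negate-and-add: invert 10100111110 + 1 = 01011000010 (i.e. 706).
  10111001101
+ 01011000010
= 00010001111  (discard carry-out 1)
Result 00010001111: MSB = 0 → value 143.
Addends (after negating the subtrahend) have opposite signs, so signed overflow cannot occur.

143; no overflow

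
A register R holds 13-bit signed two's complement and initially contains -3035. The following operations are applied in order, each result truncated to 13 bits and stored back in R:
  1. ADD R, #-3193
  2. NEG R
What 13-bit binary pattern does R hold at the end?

1100001010100

Start: R = -3035 = 1010000100101.
R = -3035 + (-3193) = -6228; wraps to 1964 = 0011110101100
R = −(1964) = -1964 = 1100001010100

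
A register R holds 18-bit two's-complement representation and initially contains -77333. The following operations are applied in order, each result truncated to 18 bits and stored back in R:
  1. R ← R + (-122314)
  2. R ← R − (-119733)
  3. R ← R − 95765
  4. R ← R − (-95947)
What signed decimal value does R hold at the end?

-79732

Start: R = -77333 = 101101000111101011.
R = -77333 + (-122314) = -199647; wraps to 62497 = 001111010000100001
R = 62497 − (-119733) = 182230; wraps to -79914 = 101100011111010110
R = -79914 − 95765 = -175679; wraps to 86465 = 010101000111000001
R = 86465 − (-95947) = 182412; wraps to -79732 = 101100100010001100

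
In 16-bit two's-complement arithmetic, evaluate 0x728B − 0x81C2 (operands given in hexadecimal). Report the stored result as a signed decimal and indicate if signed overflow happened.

-3895; overflow

0x728B = 0111001010001011 = 29323 (signed)
0x81C2 = 1000000111000010 = -32318 (signed)
Subtract via negate-and-add: invert 1000000111000010 + 1 = 0111111000111110 (i.e. 32318).
  0111001010001011
+ 0111111000111110
= 1111000011001001
Result 1111000011001001: MSB = 1 → 61641 − 65536 = -3895.
Both addends (after negating the subtrahend) are non-negative but the stored result is negative: signed overflow. The true value 29323 − (-32318) = 61641 lies outside [-32768, 32767].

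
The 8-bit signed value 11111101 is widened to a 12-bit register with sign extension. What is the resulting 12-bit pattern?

111111111101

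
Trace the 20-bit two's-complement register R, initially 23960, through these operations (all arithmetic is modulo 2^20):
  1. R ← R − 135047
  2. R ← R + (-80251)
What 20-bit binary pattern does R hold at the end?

11010001010010010110

Start: R = 23960 = 00000101110110011000.
R = 23960 − 135047 = -111087 = 11100100111000010001
R = -111087 + (-80251) = -191338 = 11010001010010010110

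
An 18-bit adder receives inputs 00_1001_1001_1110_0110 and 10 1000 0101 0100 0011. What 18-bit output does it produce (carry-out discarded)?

  001001100111100110
+ 101000010101000011
= 110001111100101001

110001111100101001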